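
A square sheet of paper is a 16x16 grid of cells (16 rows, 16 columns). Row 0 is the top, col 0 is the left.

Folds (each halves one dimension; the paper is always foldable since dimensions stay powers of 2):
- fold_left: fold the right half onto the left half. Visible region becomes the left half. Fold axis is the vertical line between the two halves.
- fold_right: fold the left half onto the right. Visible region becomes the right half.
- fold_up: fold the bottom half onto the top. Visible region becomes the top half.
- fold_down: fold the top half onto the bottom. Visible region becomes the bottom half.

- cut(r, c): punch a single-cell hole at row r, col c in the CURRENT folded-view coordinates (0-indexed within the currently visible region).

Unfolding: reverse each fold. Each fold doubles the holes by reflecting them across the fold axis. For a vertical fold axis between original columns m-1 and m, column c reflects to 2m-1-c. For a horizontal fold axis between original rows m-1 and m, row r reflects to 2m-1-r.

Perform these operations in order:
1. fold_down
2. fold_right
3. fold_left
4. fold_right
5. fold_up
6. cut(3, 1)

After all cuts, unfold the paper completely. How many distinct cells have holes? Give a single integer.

Op 1 fold_down: fold axis h@8; visible region now rows[8,16) x cols[0,16) = 8x16
Op 2 fold_right: fold axis v@8; visible region now rows[8,16) x cols[8,16) = 8x8
Op 3 fold_left: fold axis v@12; visible region now rows[8,16) x cols[8,12) = 8x4
Op 4 fold_right: fold axis v@10; visible region now rows[8,16) x cols[10,12) = 8x2
Op 5 fold_up: fold axis h@12; visible region now rows[8,12) x cols[10,12) = 4x2
Op 6 cut(3, 1): punch at orig (11,11); cuts so far [(11, 11)]; region rows[8,12) x cols[10,12) = 4x2
Unfold 1 (reflect across h@12): 2 holes -> [(11, 11), (12, 11)]
Unfold 2 (reflect across v@10): 4 holes -> [(11, 8), (11, 11), (12, 8), (12, 11)]
Unfold 3 (reflect across v@12): 8 holes -> [(11, 8), (11, 11), (11, 12), (11, 15), (12, 8), (12, 11), (12, 12), (12, 15)]
Unfold 4 (reflect across v@8): 16 holes -> [(11, 0), (11, 3), (11, 4), (11, 7), (11, 8), (11, 11), (11, 12), (11, 15), (12, 0), (12, 3), (12, 4), (12, 7), (12, 8), (12, 11), (12, 12), (12, 15)]
Unfold 5 (reflect across h@8): 32 holes -> [(3, 0), (3, 3), (3, 4), (3, 7), (3, 8), (3, 11), (3, 12), (3, 15), (4, 0), (4, 3), (4, 4), (4, 7), (4, 8), (4, 11), (4, 12), (4, 15), (11, 0), (11, 3), (11, 4), (11, 7), (11, 8), (11, 11), (11, 12), (11, 15), (12, 0), (12, 3), (12, 4), (12, 7), (12, 8), (12, 11), (12, 12), (12, 15)]

Answer: 32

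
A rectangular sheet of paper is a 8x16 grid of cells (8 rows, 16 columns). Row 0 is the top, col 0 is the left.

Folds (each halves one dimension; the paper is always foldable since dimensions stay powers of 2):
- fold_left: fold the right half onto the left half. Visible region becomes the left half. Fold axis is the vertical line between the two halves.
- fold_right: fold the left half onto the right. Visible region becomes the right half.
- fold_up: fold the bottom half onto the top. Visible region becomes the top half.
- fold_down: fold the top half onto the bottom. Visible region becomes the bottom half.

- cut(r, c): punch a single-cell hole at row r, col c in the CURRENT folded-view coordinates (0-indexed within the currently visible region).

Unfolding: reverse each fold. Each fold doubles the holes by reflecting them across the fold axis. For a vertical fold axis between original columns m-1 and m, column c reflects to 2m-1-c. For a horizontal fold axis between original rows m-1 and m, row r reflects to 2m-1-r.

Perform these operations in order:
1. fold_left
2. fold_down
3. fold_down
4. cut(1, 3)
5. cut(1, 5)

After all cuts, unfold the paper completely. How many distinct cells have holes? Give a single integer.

Op 1 fold_left: fold axis v@8; visible region now rows[0,8) x cols[0,8) = 8x8
Op 2 fold_down: fold axis h@4; visible region now rows[4,8) x cols[0,8) = 4x8
Op 3 fold_down: fold axis h@6; visible region now rows[6,8) x cols[0,8) = 2x8
Op 4 cut(1, 3): punch at orig (7,3); cuts so far [(7, 3)]; region rows[6,8) x cols[0,8) = 2x8
Op 5 cut(1, 5): punch at orig (7,5); cuts so far [(7, 3), (7, 5)]; region rows[6,8) x cols[0,8) = 2x8
Unfold 1 (reflect across h@6): 4 holes -> [(4, 3), (4, 5), (7, 3), (7, 5)]
Unfold 2 (reflect across h@4): 8 holes -> [(0, 3), (0, 5), (3, 3), (3, 5), (4, 3), (4, 5), (7, 3), (7, 5)]
Unfold 3 (reflect across v@8): 16 holes -> [(0, 3), (0, 5), (0, 10), (0, 12), (3, 3), (3, 5), (3, 10), (3, 12), (4, 3), (4, 5), (4, 10), (4, 12), (7, 3), (7, 5), (7, 10), (7, 12)]

Answer: 16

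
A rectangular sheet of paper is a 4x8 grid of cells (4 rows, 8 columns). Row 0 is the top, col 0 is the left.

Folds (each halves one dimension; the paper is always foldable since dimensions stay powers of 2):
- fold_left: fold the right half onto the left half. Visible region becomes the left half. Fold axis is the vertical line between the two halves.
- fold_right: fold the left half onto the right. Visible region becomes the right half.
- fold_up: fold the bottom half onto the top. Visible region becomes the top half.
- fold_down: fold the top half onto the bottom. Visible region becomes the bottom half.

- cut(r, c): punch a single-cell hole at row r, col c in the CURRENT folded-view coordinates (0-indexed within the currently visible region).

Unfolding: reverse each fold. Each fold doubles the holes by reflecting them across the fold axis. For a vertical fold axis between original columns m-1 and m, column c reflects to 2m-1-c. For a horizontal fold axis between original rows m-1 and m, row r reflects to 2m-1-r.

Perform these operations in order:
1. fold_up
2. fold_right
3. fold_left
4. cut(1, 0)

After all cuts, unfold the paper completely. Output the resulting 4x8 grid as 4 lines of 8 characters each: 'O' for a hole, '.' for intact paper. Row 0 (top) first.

Op 1 fold_up: fold axis h@2; visible region now rows[0,2) x cols[0,8) = 2x8
Op 2 fold_right: fold axis v@4; visible region now rows[0,2) x cols[4,8) = 2x4
Op 3 fold_left: fold axis v@6; visible region now rows[0,2) x cols[4,6) = 2x2
Op 4 cut(1, 0): punch at orig (1,4); cuts so far [(1, 4)]; region rows[0,2) x cols[4,6) = 2x2
Unfold 1 (reflect across v@6): 2 holes -> [(1, 4), (1, 7)]
Unfold 2 (reflect across v@4): 4 holes -> [(1, 0), (1, 3), (1, 4), (1, 7)]
Unfold 3 (reflect across h@2): 8 holes -> [(1, 0), (1, 3), (1, 4), (1, 7), (2, 0), (2, 3), (2, 4), (2, 7)]

Answer: ........
O..OO..O
O..OO..O
........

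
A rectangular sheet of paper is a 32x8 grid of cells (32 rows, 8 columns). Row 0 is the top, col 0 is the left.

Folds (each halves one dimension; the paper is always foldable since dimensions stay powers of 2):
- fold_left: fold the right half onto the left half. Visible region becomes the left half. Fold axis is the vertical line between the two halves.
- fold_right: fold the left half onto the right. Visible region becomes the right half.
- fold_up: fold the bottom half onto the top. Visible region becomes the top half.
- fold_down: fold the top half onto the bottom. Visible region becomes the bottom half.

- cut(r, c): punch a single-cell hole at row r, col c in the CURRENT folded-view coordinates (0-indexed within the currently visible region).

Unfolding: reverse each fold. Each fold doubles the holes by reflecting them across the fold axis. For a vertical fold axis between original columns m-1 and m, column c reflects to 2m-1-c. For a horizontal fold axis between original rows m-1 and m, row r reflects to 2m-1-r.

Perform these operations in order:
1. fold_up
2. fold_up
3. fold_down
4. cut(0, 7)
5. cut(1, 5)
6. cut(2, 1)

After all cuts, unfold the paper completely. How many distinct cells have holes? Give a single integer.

Answer: 24

Derivation:
Op 1 fold_up: fold axis h@16; visible region now rows[0,16) x cols[0,8) = 16x8
Op 2 fold_up: fold axis h@8; visible region now rows[0,8) x cols[0,8) = 8x8
Op 3 fold_down: fold axis h@4; visible region now rows[4,8) x cols[0,8) = 4x8
Op 4 cut(0, 7): punch at orig (4,7); cuts so far [(4, 7)]; region rows[4,8) x cols[0,8) = 4x8
Op 5 cut(1, 5): punch at orig (5,5); cuts so far [(4, 7), (5, 5)]; region rows[4,8) x cols[0,8) = 4x8
Op 6 cut(2, 1): punch at orig (6,1); cuts so far [(4, 7), (5, 5), (6, 1)]; region rows[4,8) x cols[0,8) = 4x8
Unfold 1 (reflect across h@4): 6 holes -> [(1, 1), (2, 5), (3, 7), (4, 7), (5, 5), (6, 1)]
Unfold 2 (reflect across h@8): 12 holes -> [(1, 1), (2, 5), (3, 7), (4, 7), (5, 5), (6, 1), (9, 1), (10, 5), (11, 7), (12, 7), (13, 5), (14, 1)]
Unfold 3 (reflect across h@16): 24 holes -> [(1, 1), (2, 5), (3, 7), (4, 7), (5, 5), (6, 1), (9, 1), (10, 5), (11, 7), (12, 7), (13, 5), (14, 1), (17, 1), (18, 5), (19, 7), (20, 7), (21, 5), (22, 1), (25, 1), (26, 5), (27, 7), (28, 7), (29, 5), (30, 1)]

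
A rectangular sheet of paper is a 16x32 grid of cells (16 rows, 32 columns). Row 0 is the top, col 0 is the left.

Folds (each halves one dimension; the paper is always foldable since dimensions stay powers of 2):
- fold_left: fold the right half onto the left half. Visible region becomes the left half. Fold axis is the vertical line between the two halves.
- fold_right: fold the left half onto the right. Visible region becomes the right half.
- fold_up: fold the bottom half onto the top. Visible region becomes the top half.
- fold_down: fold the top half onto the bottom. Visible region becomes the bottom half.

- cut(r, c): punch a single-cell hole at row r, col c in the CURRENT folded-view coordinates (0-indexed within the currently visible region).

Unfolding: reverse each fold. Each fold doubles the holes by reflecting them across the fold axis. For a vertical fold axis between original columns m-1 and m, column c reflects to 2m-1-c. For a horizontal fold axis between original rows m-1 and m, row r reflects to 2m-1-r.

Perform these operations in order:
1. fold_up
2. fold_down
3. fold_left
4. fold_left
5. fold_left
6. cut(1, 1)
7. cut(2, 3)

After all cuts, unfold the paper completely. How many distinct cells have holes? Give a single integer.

Op 1 fold_up: fold axis h@8; visible region now rows[0,8) x cols[0,32) = 8x32
Op 2 fold_down: fold axis h@4; visible region now rows[4,8) x cols[0,32) = 4x32
Op 3 fold_left: fold axis v@16; visible region now rows[4,8) x cols[0,16) = 4x16
Op 4 fold_left: fold axis v@8; visible region now rows[4,8) x cols[0,8) = 4x8
Op 5 fold_left: fold axis v@4; visible region now rows[4,8) x cols[0,4) = 4x4
Op 6 cut(1, 1): punch at orig (5,1); cuts so far [(5, 1)]; region rows[4,8) x cols[0,4) = 4x4
Op 7 cut(2, 3): punch at orig (6,3); cuts so far [(5, 1), (6, 3)]; region rows[4,8) x cols[0,4) = 4x4
Unfold 1 (reflect across v@4): 4 holes -> [(5, 1), (5, 6), (6, 3), (6, 4)]
Unfold 2 (reflect across v@8): 8 holes -> [(5, 1), (5, 6), (5, 9), (5, 14), (6, 3), (6, 4), (6, 11), (6, 12)]
Unfold 3 (reflect across v@16): 16 holes -> [(5, 1), (5, 6), (5, 9), (5, 14), (5, 17), (5, 22), (5, 25), (5, 30), (6, 3), (6, 4), (6, 11), (6, 12), (6, 19), (6, 20), (6, 27), (6, 28)]
Unfold 4 (reflect across h@4): 32 holes -> [(1, 3), (1, 4), (1, 11), (1, 12), (1, 19), (1, 20), (1, 27), (1, 28), (2, 1), (2, 6), (2, 9), (2, 14), (2, 17), (2, 22), (2, 25), (2, 30), (5, 1), (5, 6), (5, 9), (5, 14), (5, 17), (5, 22), (5, 25), (5, 30), (6, 3), (6, 4), (6, 11), (6, 12), (6, 19), (6, 20), (6, 27), (6, 28)]
Unfold 5 (reflect across h@8): 64 holes -> [(1, 3), (1, 4), (1, 11), (1, 12), (1, 19), (1, 20), (1, 27), (1, 28), (2, 1), (2, 6), (2, 9), (2, 14), (2, 17), (2, 22), (2, 25), (2, 30), (5, 1), (5, 6), (5, 9), (5, 14), (5, 17), (5, 22), (5, 25), (5, 30), (6, 3), (6, 4), (6, 11), (6, 12), (6, 19), (6, 20), (6, 27), (6, 28), (9, 3), (9, 4), (9, 11), (9, 12), (9, 19), (9, 20), (9, 27), (9, 28), (10, 1), (10, 6), (10, 9), (10, 14), (10, 17), (10, 22), (10, 25), (10, 30), (13, 1), (13, 6), (13, 9), (13, 14), (13, 17), (13, 22), (13, 25), (13, 30), (14, 3), (14, 4), (14, 11), (14, 12), (14, 19), (14, 20), (14, 27), (14, 28)]

Answer: 64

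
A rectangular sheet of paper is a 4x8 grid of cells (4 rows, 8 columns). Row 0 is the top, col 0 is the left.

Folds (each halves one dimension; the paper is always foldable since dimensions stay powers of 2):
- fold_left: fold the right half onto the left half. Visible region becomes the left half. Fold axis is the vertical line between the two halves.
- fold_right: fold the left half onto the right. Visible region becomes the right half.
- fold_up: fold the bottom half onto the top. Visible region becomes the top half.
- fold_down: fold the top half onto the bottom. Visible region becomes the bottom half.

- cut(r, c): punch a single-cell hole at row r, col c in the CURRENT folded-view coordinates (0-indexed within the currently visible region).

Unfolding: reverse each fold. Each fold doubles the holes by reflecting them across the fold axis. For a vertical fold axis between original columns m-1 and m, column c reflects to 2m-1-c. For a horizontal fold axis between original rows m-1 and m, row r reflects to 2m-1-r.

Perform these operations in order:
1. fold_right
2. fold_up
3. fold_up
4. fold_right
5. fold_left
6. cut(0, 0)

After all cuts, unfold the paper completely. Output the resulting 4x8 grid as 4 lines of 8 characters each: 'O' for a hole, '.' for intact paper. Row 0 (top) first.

Op 1 fold_right: fold axis v@4; visible region now rows[0,4) x cols[4,8) = 4x4
Op 2 fold_up: fold axis h@2; visible region now rows[0,2) x cols[4,8) = 2x4
Op 3 fold_up: fold axis h@1; visible region now rows[0,1) x cols[4,8) = 1x4
Op 4 fold_right: fold axis v@6; visible region now rows[0,1) x cols[6,8) = 1x2
Op 5 fold_left: fold axis v@7; visible region now rows[0,1) x cols[6,7) = 1x1
Op 6 cut(0, 0): punch at orig (0,6); cuts so far [(0, 6)]; region rows[0,1) x cols[6,7) = 1x1
Unfold 1 (reflect across v@7): 2 holes -> [(0, 6), (0, 7)]
Unfold 2 (reflect across v@6): 4 holes -> [(0, 4), (0, 5), (0, 6), (0, 7)]
Unfold 3 (reflect across h@1): 8 holes -> [(0, 4), (0, 5), (0, 6), (0, 7), (1, 4), (1, 5), (1, 6), (1, 7)]
Unfold 4 (reflect across h@2): 16 holes -> [(0, 4), (0, 5), (0, 6), (0, 7), (1, 4), (1, 5), (1, 6), (1, 7), (2, 4), (2, 5), (2, 6), (2, 7), (3, 4), (3, 5), (3, 6), (3, 7)]
Unfold 5 (reflect across v@4): 32 holes -> [(0, 0), (0, 1), (0, 2), (0, 3), (0, 4), (0, 5), (0, 6), (0, 7), (1, 0), (1, 1), (1, 2), (1, 3), (1, 4), (1, 5), (1, 6), (1, 7), (2, 0), (2, 1), (2, 2), (2, 3), (2, 4), (2, 5), (2, 6), (2, 7), (3, 0), (3, 1), (3, 2), (3, 3), (3, 4), (3, 5), (3, 6), (3, 7)]

Answer: OOOOOOOO
OOOOOOOO
OOOOOOOO
OOOOOOOO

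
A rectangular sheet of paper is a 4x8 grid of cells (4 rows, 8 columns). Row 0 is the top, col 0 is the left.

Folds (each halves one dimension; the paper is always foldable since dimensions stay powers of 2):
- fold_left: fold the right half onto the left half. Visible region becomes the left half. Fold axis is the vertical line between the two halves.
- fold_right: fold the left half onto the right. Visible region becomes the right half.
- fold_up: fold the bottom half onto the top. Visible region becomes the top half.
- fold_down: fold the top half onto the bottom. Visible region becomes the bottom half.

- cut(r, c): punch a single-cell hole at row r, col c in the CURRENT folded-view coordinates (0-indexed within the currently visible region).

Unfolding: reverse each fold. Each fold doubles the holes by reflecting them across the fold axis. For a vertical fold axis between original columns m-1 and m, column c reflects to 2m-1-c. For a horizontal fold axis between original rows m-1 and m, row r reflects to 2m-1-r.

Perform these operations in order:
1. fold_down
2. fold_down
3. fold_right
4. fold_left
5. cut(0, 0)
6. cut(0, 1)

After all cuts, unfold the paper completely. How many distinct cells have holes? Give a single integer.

Answer: 32

Derivation:
Op 1 fold_down: fold axis h@2; visible region now rows[2,4) x cols[0,8) = 2x8
Op 2 fold_down: fold axis h@3; visible region now rows[3,4) x cols[0,8) = 1x8
Op 3 fold_right: fold axis v@4; visible region now rows[3,4) x cols[4,8) = 1x4
Op 4 fold_left: fold axis v@6; visible region now rows[3,4) x cols[4,6) = 1x2
Op 5 cut(0, 0): punch at orig (3,4); cuts so far [(3, 4)]; region rows[3,4) x cols[4,6) = 1x2
Op 6 cut(0, 1): punch at orig (3,5); cuts so far [(3, 4), (3, 5)]; region rows[3,4) x cols[4,6) = 1x2
Unfold 1 (reflect across v@6): 4 holes -> [(3, 4), (3, 5), (3, 6), (3, 7)]
Unfold 2 (reflect across v@4): 8 holes -> [(3, 0), (3, 1), (3, 2), (3, 3), (3, 4), (3, 5), (3, 6), (3, 7)]
Unfold 3 (reflect across h@3): 16 holes -> [(2, 0), (2, 1), (2, 2), (2, 3), (2, 4), (2, 5), (2, 6), (2, 7), (3, 0), (3, 1), (3, 2), (3, 3), (3, 4), (3, 5), (3, 6), (3, 7)]
Unfold 4 (reflect across h@2): 32 holes -> [(0, 0), (0, 1), (0, 2), (0, 3), (0, 4), (0, 5), (0, 6), (0, 7), (1, 0), (1, 1), (1, 2), (1, 3), (1, 4), (1, 5), (1, 6), (1, 7), (2, 0), (2, 1), (2, 2), (2, 3), (2, 4), (2, 5), (2, 6), (2, 7), (3, 0), (3, 1), (3, 2), (3, 3), (3, 4), (3, 5), (3, 6), (3, 7)]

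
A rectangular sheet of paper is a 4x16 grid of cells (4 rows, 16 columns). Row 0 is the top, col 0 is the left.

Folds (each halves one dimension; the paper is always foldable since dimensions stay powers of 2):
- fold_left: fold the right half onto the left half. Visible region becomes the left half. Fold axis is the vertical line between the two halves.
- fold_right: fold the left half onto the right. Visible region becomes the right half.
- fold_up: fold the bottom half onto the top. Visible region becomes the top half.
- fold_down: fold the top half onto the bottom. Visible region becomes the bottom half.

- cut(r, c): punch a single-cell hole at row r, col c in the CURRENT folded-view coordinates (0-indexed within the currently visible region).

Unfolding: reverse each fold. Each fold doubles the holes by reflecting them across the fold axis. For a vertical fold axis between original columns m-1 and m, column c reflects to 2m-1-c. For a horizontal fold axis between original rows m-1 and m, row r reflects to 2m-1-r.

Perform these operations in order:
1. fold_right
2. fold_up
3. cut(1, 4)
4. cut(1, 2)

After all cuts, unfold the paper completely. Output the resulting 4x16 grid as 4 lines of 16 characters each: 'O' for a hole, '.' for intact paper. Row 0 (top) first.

Op 1 fold_right: fold axis v@8; visible region now rows[0,4) x cols[8,16) = 4x8
Op 2 fold_up: fold axis h@2; visible region now rows[0,2) x cols[8,16) = 2x8
Op 3 cut(1, 4): punch at orig (1,12); cuts so far [(1, 12)]; region rows[0,2) x cols[8,16) = 2x8
Op 4 cut(1, 2): punch at orig (1,10); cuts so far [(1, 10), (1, 12)]; region rows[0,2) x cols[8,16) = 2x8
Unfold 1 (reflect across h@2): 4 holes -> [(1, 10), (1, 12), (2, 10), (2, 12)]
Unfold 2 (reflect across v@8): 8 holes -> [(1, 3), (1, 5), (1, 10), (1, 12), (2, 3), (2, 5), (2, 10), (2, 12)]

Answer: ................
...O.O....O.O...
...O.O....O.O...
................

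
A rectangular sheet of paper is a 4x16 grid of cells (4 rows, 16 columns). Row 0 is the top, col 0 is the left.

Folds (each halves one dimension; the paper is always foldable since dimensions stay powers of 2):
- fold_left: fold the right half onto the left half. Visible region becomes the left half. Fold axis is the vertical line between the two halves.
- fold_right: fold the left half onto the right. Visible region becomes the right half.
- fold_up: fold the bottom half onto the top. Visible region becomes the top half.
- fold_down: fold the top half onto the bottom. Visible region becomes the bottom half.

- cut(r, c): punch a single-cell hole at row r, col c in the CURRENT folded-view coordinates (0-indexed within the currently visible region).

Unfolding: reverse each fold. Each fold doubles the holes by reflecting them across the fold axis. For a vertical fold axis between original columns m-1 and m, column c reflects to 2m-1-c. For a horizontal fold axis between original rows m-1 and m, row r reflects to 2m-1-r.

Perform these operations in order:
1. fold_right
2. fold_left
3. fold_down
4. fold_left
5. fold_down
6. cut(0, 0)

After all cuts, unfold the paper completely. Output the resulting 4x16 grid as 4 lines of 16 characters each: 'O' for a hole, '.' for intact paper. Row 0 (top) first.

Answer: O..OO..OO..OO..O
O..OO..OO..OO..O
O..OO..OO..OO..O
O..OO..OO..OO..O

Derivation:
Op 1 fold_right: fold axis v@8; visible region now rows[0,4) x cols[8,16) = 4x8
Op 2 fold_left: fold axis v@12; visible region now rows[0,4) x cols[8,12) = 4x4
Op 3 fold_down: fold axis h@2; visible region now rows[2,4) x cols[8,12) = 2x4
Op 4 fold_left: fold axis v@10; visible region now rows[2,4) x cols[8,10) = 2x2
Op 5 fold_down: fold axis h@3; visible region now rows[3,4) x cols[8,10) = 1x2
Op 6 cut(0, 0): punch at orig (3,8); cuts so far [(3, 8)]; region rows[3,4) x cols[8,10) = 1x2
Unfold 1 (reflect across h@3): 2 holes -> [(2, 8), (3, 8)]
Unfold 2 (reflect across v@10): 4 holes -> [(2, 8), (2, 11), (3, 8), (3, 11)]
Unfold 3 (reflect across h@2): 8 holes -> [(0, 8), (0, 11), (1, 8), (1, 11), (2, 8), (2, 11), (3, 8), (3, 11)]
Unfold 4 (reflect across v@12): 16 holes -> [(0, 8), (0, 11), (0, 12), (0, 15), (1, 8), (1, 11), (1, 12), (1, 15), (2, 8), (2, 11), (2, 12), (2, 15), (3, 8), (3, 11), (3, 12), (3, 15)]
Unfold 5 (reflect across v@8): 32 holes -> [(0, 0), (0, 3), (0, 4), (0, 7), (0, 8), (0, 11), (0, 12), (0, 15), (1, 0), (1, 3), (1, 4), (1, 7), (1, 8), (1, 11), (1, 12), (1, 15), (2, 0), (2, 3), (2, 4), (2, 7), (2, 8), (2, 11), (2, 12), (2, 15), (3, 0), (3, 3), (3, 4), (3, 7), (3, 8), (3, 11), (3, 12), (3, 15)]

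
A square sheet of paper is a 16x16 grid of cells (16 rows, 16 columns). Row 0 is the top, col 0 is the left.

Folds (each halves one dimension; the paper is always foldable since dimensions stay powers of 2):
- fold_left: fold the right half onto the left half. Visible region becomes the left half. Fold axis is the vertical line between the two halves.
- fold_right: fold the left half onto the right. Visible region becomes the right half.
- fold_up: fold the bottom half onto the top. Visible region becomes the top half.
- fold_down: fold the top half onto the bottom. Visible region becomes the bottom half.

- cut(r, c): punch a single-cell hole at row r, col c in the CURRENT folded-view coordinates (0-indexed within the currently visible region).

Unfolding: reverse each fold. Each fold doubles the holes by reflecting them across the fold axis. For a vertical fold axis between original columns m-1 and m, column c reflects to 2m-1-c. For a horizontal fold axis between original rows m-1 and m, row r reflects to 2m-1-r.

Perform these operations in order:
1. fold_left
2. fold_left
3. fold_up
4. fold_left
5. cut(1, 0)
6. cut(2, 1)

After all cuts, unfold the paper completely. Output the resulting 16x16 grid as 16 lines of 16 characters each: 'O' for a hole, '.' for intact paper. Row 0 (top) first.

Answer: ................
O..OO..OO..OO..O
.OO..OO..OO..OO.
................
................
................
................
................
................
................
................
................
................
.OO..OO..OO..OO.
O..OO..OO..OO..O
................

Derivation:
Op 1 fold_left: fold axis v@8; visible region now rows[0,16) x cols[0,8) = 16x8
Op 2 fold_left: fold axis v@4; visible region now rows[0,16) x cols[0,4) = 16x4
Op 3 fold_up: fold axis h@8; visible region now rows[0,8) x cols[0,4) = 8x4
Op 4 fold_left: fold axis v@2; visible region now rows[0,8) x cols[0,2) = 8x2
Op 5 cut(1, 0): punch at orig (1,0); cuts so far [(1, 0)]; region rows[0,8) x cols[0,2) = 8x2
Op 6 cut(2, 1): punch at orig (2,1); cuts so far [(1, 0), (2, 1)]; region rows[0,8) x cols[0,2) = 8x2
Unfold 1 (reflect across v@2): 4 holes -> [(1, 0), (1, 3), (2, 1), (2, 2)]
Unfold 2 (reflect across h@8): 8 holes -> [(1, 0), (1, 3), (2, 1), (2, 2), (13, 1), (13, 2), (14, 0), (14, 3)]
Unfold 3 (reflect across v@4): 16 holes -> [(1, 0), (1, 3), (1, 4), (1, 7), (2, 1), (2, 2), (2, 5), (2, 6), (13, 1), (13, 2), (13, 5), (13, 6), (14, 0), (14, 3), (14, 4), (14, 7)]
Unfold 4 (reflect across v@8): 32 holes -> [(1, 0), (1, 3), (1, 4), (1, 7), (1, 8), (1, 11), (1, 12), (1, 15), (2, 1), (2, 2), (2, 5), (2, 6), (2, 9), (2, 10), (2, 13), (2, 14), (13, 1), (13, 2), (13, 5), (13, 6), (13, 9), (13, 10), (13, 13), (13, 14), (14, 0), (14, 3), (14, 4), (14, 7), (14, 8), (14, 11), (14, 12), (14, 15)]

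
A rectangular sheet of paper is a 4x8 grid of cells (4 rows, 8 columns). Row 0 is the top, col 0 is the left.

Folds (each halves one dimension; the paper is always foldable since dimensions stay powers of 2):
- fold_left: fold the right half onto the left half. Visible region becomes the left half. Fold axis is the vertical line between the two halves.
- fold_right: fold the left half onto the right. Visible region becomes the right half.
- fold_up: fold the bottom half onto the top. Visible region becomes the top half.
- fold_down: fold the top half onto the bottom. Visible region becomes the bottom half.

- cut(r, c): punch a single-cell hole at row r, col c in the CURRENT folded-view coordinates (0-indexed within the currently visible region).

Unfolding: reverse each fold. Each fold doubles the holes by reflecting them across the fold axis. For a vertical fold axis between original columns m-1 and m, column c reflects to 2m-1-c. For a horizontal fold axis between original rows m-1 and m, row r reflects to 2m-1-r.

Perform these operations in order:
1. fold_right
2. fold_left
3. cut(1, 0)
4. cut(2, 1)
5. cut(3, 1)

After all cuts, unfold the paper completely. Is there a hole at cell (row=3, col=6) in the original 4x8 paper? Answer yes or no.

Answer: yes

Derivation:
Op 1 fold_right: fold axis v@4; visible region now rows[0,4) x cols[4,8) = 4x4
Op 2 fold_left: fold axis v@6; visible region now rows[0,4) x cols[4,6) = 4x2
Op 3 cut(1, 0): punch at orig (1,4); cuts so far [(1, 4)]; region rows[0,4) x cols[4,6) = 4x2
Op 4 cut(2, 1): punch at orig (2,5); cuts so far [(1, 4), (2, 5)]; region rows[0,4) x cols[4,6) = 4x2
Op 5 cut(3, 1): punch at orig (3,5); cuts so far [(1, 4), (2, 5), (3, 5)]; region rows[0,4) x cols[4,6) = 4x2
Unfold 1 (reflect across v@6): 6 holes -> [(1, 4), (1, 7), (2, 5), (2, 6), (3, 5), (3, 6)]
Unfold 2 (reflect across v@4): 12 holes -> [(1, 0), (1, 3), (1, 4), (1, 7), (2, 1), (2, 2), (2, 5), (2, 6), (3, 1), (3, 2), (3, 5), (3, 6)]
Holes: [(1, 0), (1, 3), (1, 4), (1, 7), (2, 1), (2, 2), (2, 5), (2, 6), (3, 1), (3, 2), (3, 5), (3, 6)]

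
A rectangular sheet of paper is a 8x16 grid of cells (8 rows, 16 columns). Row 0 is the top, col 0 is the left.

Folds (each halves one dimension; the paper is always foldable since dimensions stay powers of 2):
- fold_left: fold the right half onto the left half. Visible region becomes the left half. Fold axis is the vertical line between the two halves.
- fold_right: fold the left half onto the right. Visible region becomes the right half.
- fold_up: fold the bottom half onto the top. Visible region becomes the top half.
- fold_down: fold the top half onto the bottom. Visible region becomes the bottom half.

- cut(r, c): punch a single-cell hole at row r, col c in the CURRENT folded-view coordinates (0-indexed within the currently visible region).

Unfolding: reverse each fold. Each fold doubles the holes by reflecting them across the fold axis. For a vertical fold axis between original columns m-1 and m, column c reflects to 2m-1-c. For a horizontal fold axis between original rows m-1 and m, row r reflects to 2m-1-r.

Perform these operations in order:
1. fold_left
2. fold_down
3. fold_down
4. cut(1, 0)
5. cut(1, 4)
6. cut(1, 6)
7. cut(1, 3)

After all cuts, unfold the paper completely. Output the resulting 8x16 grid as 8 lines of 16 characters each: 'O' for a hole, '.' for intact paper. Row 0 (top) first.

Answer: O..OO.O..O.OO..O
................
................
O..OO.O..O.OO..O
O..OO.O..O.OO..O
................
................
O..OO.O..O.OO..O

Derivation:
Op 1 fold_left: fold axis v@8; visible region now rows[0,8) x cols[0,8) = 8x8
Op 2 fold_down: fold axis h@4; visible region now rows[4,8) x cols[0,8) = 4x8
Op 3 fold_down: fold axis h@6; visible region now rows[6,8) x cols[0,8) = 2x8
Op 4 cut(1, 0): punch at orig (7,0); cuts so far [(7, 0)]; region rows[6,8) x cols[0,8) = 2x8
Op 5 cut(1, 4): punch at orig (7,4); cuts so far [(7, 0), (7, 4)]; region rows[6,8) x cols[0,8) = 2x8
Op 6 cut(1, 6): punch at orig (7,6); cuts so far [(7, 0), (7, 4), (7, 6)]; region rows[6,8) x cols[0,8) = 2x8
Op 7 cut(1, 3): punch at orig (7,3); cuts so far [(7, 0), (7, 3), (7, 4), (7, 6)]; region rows[6,8) x cols[0,8) = 2x8
Unfold 1 (reflect across h@6): 8 holes -> [(4, 0), (4, 3), (4, 4), (4, 6), (7, 0), (7, 3), (7, 4), (7, 6)]
Unfold 2 (reflect across h@4): 16 holes -> [(0, 0), (0, 3), (0, 4), (0, 6), (3, 0), (3, 3), (3, 4), (3, 6), (4, 0), (4, 3), (4, 4), (4, 6), (7, 0), (7, 3), (7, 4), (7, 6)]
Unfold 3 (reflect across v@8): 32 holes -> [(0, 0), (0, 3), (0, 4), (0, 6), (0, 9), (0, 11), (0, 12), (0, 15), (3, 0), (3, 3), (3, 4), (3, 6), (3, 9), (3, 11), (3, 12), (3, 15), (4, 0), (4, 3), (4, 4), (4, 6), (4, 9), (4, 11), (4, 12), (4, 15), (7, 0), (7, 3), (7, 4), (7, 6), (7, 9), (7, 11), (7, 12), (7, 15)]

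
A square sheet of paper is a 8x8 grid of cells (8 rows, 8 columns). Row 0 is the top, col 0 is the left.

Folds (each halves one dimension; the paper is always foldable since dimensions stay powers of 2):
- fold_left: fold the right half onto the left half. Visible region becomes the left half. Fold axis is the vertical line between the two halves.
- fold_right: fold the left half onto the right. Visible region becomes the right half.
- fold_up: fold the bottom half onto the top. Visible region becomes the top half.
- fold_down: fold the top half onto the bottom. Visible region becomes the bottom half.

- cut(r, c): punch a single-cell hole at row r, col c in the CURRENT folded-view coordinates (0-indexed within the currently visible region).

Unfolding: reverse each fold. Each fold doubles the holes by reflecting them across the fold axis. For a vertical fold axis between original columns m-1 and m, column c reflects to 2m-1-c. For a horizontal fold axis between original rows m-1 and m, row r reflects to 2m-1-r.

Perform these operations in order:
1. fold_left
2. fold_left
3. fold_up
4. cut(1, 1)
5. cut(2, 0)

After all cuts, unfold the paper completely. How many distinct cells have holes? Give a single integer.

Op 1 fold_left: fold axis v@4; visible region now rows[0,8) x cols[0,4) = 8x4
Op 2 fold_left: fold axis v@2; visible region now rows[0,8) x cols[0,2) = 8x2
Op 3 fold_up: fold axis h@4; visible region now rows[0,4) x cols[0,2) = 4x2
Op 4 cut(1, 1): punch at orig (1,1); cuts so far [(1, 1)]; region rows[0,4) x cols[0,2) = 4x2
Op 5 cut(2, 0): punch at orig (2,0); cuts so far [(1, 1), (2, 0)]; region rows[0,4) x cols[0,2) = 4x2
Unfold 1 (reflect across h@4): 4 holes -> [(1, 1), (2, 0), (5, 0), (6, 1)]
Unfold 2 (reflect across v@2): 8 holes -> [(1, 1), (1, 2), (2, 0), (2, 3), (5, 0), (5, 3), (6, 1), (6, 2)]
Unfold 3 (reflect across v@4): 16 holes -> [(1, 1), (1, 2), (1, 5), (1, 6), (2, 0), (2, 3), (2, 4), (2, 7), (5, 0), (5, 3), (5, 4), (5, 7), (6, 1), (6, 2), (6, 5), (6, 6)]

Answer: 16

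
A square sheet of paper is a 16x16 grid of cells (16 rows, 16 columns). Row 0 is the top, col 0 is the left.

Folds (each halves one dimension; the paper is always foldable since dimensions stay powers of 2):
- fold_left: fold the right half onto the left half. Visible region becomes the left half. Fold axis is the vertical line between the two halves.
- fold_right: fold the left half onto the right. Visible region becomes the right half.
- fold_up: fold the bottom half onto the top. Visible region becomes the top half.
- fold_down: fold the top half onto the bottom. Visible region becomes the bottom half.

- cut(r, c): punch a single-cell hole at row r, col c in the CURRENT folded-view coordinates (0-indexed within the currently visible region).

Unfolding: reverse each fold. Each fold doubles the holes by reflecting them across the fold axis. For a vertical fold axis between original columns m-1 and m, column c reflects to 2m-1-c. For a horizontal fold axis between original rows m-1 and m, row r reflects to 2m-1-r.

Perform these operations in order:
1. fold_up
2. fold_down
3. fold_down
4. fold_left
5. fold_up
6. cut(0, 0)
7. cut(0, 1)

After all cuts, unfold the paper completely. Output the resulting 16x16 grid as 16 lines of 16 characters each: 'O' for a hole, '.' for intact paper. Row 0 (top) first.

Op 1 fold_up: fold axis h@8; visible region now rows[0,8) x cols[0,16) = 8x16
Op 2 fold_down: fold axis h@4; visible region now rows[4,8) x cols[0,16) = 4x16
Op 3 fold_down: fold axis h@6; visible region now rows[6,8) x cols[0,16) = 2x16
Op 4 fold_left: fold axis v@8; visible region now rows[6,8) x cols[0,8) = 2x8
Op 5 fold_up: fold axis h@7; visible region now rows[6,7) x cols[0,8) = 1x8
Op 6 cut(0, 0): punch at orig (6,0); cuts so far [(6, 0)]; region rows[6,7) x cols[0,8) = 1x8
Op 7 cut(0, 1): punch at orig (6,1); cuts so far [(6, 0), (6, 1)]; region rows[6,7) x cols[0,8) = 1x8
Unfold 1 (reflect across h@7): 4 holes -> [(6, 0), (6, 1), (7, 0), (7, 1)]
Unfold 2 (reflect across v@8): 8 holes -> [(6, 0), (6, 1), (6, 14), (6, 15), (7, 0), (7, 1), (7, 14), (7, 15)]
Unfold 3 (reflect across h@6): 16 holes -> [(4, 0), (4, 1), (4, 14), (4, 15), (5, 0), (5, 1), (5, 14), (5, 15), (6, 0), (6, 1), (6, 14), (6, 15), (7, 0), (7, 1), (7, 14), (7, 15)]
Unfold 4 (reflect across h@4): 32 holes -> [(0, 0), (0, 1), (0, 14), (0, 15), (1, 0), (1, 1), (1, 14), (1, 15), (2, 0), (2, 1), (2, 14), (2, 15), (3, 0), (3, 1), (3, 14), (3, 15), (4, 0), (4, 1), (4, 14), (4, 15), (5, 0), (5, 1), (5, 14), (5, 15), (6, 0), (6, 1), (6, 14), (6, 15), (7, 0), (7, 1), (7, 14), (7, 15)]
Unfold 5 (reflect across h@8): 64 holes -> [(0, 0), (0, 1), (0, 14), (0, 15), (1, 0), (1, 1), (1, 14), (1, 15), (2, 0), (2, 1), (2, 14), (2, 15), (3, 0), (3, 1), (3, 14), (3, 15), (4, 0), (4, 1), (4, 14), (4, 15), (5, 0), (5, 1), (5, 14), (5, 15), (6, 0), (6, 1), (6, 14), (6, 15), (7, 0), (7, 1), (7, 14), (7, 15), (8, 0), (8, 1), (8, 14), (8, 15), (9, 0), (9, 1), (9, 14), (9, 15), (10, 0), (10, 1), (10, 14), (10, 15), (11, 0), (11, 1), (11, 14), (11, 15), (12, 0), (12, 1), (12, 14), (12, 15), (13, 0), (13, 1), (13, 14), (13, 15), (14, 0), (14, 1), (14, 14), (14, 15), (15, 0), (15, 1), (15, 14), (15, 15)]

Answer: OO............OO
OO............OO
OO............OO
OO............OO
OO............OO
OO............OO
OO............OO
OO............OO
OO............OO
OO............OO
OO............OO
OO............OO
OO............OO
OO............OO
OO............OO
OO............OO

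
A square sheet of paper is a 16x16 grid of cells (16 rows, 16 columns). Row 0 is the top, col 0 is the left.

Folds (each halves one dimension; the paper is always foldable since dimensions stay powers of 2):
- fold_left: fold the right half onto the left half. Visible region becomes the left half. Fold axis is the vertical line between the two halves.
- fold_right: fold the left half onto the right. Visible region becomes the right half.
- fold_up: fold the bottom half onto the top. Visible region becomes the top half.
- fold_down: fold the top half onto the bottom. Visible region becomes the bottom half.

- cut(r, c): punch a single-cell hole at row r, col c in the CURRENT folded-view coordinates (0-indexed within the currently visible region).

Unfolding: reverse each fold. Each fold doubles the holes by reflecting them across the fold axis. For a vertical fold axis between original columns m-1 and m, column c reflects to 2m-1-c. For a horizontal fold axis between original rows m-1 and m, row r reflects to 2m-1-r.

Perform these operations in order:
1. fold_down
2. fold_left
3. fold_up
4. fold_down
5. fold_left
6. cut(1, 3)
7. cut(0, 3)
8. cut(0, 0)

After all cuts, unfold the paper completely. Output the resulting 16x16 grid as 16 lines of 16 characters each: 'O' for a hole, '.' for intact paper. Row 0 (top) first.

Answer: ...OO......OO...
O..OO..OO..OO..O
O..OO..OO..OO..O
...OO......OO...
...OO......OO...
O..OO..OO..OO..O
O..OO..OO..OO..O
...OO......OO...
...OO......OO...
O..OO..OO..OO..O
O..OO..OO..OO..O
...OO......OO...
...OO......OO...
O..OO..OO..OO..O
O..OO..OO..OO..O
...OO......OO...

Derivation:
Op 1 fold_down: fold axis h@8; visible region now rows[8,16) x cols[0,16) = 8x16
Op 2 fold_left: fold axis v@8; visible region now rows[8,16) x cols[0,8) = 8x8
Op 3 fold_up: fold axis h@12; visible region now rows[8,12) x cols[0,8) = 4x8
Op 4 fold_down: fold axis h@10; visible region now rows[10,12) x cols[0,8) = 2x8
Op 5 fold_left: fold axis v@4; visible region now rows[10,12) x cols[0,4) = 2x4
Op 6 cut(1, 3): punch at orig (11,3); cuts so far [(11, 3)]; region rows[10,12) x cols[0,4) = 2x4
Op 7 cut(0, 3): punch at orig (10,3); cuts so far [(10, 3), (11, 3)]; region rows[10,12) x cols[0,4) = 2x4
Op 8 cut(0, 0): punch at orig (10,0); cuts so far [(10, 0), (10, 3), (11, 3)]; region rows[10,12) x cols[0,4) = 2x4
Unfold 1 (reflect across v@4): 6 holes -> [(10, 0), (10, 3), (10, 4), (10, 7), (11, 3), (11, 4)]
Unfold 2 (reflect across h@10): 12 holes -> [(8, 3), (8, 4), (9, 0), (9, 3), (9, 4), (9, 7), (10, 0), (10, 3), (10, 4), (10, 7), (11, 3), (11, 4)]
Unfold 3 (reflect across h@12): 24 holes -> [(8, 3), (8, 4), (9, 0), (9, 3), (9, 4), (9, 7), (10, 0), (10, 3), (10, 4), (10, 7), (11, 3), (11, 4), (12, 3), (12, 4), (13, 0), (13, 3), (13, 4), (13, 7), (14, 0), (14, 3), (14, 4), (14, 7), (15, 3), (15, 4)]
Unfold 4 (reflect across v@8): 48 holes -> [(8, 3), (8, 4), (8, 11), (8, 12), (9, 0), (9, 3), (9, 4), (9, 7), (9, 8), (9, 11), (9, 12), (9, 15), (10, 0), (10, 3), (10, 4), (10, 7), (10, 8), (10, 11), (10, 12), (10, 15), (11, 3), (11, 4), (11, 11), (11, 12), (12, 3), (12, 4), (12, 11), (12, 12), (13, 0), (13, 3), (13, 4), (13, 7), (13, 8), (13, 11), (13, 12), (13, 15), (14, 0), (14, 3), (14, 4), (14, 7), (14, 8), (14, 11), (14, 12), (14, 15), (15, 3), (15, 4), (15, 11), (15, 12)]
Unfold 5 (reflect across h@8): 96 holes -> [(0, 3), (0, 4), (0, 11), (0, 12), (1, 0), (1, 3), (1, 4), (1, 7), (1, 8), (1, 11), (1, 12), (1, 15), (2, 0), (2, 3), (2, 4), (2, 7), (2, 8), (2, 11), (2, 12), (2, 15), (3, 3), (3, 4), (3, 11), (3, 12), (4, 3), (4, 4), (4, 11), (4, 12), (5, 0), (5, 3), (5, 4), (5, 7), (5, 8), (5, 11), (5, 12), (5, 15), (6, 0), (6, 3), (6, 4), (6, 7), (6, 8), (6, 11), (6, 12), (6, 15), (7, 3), (7, 4), (7, 11), (7, 12), (8, 3), (8, 4), (8, 11), (8, 12), (9, 0), (9, 3), (9, 4), (9, 7), (9, 8), (9, 11), (9, 12), (9, 15), (10, 0), (10, 3), (10, 4), (10, 7), (10, 8), (10, 11), (10, 12), (10, 15), (11, 3), (11, 4), (11, 11), (11, 12), (12, 3), (12, 4), (12, 11), (12, 12), (13, 0), (13, 3), (13, 4), (13, 7), (13, 8), (13, 11), (13, 12), (13, 15), (14, 0), (14, 3), (14, 4), (14, 7), (14, 8), (14, 11), (14, 12), (14, 15), (15, 3), (15, 4), (15, 11), (15, 12)]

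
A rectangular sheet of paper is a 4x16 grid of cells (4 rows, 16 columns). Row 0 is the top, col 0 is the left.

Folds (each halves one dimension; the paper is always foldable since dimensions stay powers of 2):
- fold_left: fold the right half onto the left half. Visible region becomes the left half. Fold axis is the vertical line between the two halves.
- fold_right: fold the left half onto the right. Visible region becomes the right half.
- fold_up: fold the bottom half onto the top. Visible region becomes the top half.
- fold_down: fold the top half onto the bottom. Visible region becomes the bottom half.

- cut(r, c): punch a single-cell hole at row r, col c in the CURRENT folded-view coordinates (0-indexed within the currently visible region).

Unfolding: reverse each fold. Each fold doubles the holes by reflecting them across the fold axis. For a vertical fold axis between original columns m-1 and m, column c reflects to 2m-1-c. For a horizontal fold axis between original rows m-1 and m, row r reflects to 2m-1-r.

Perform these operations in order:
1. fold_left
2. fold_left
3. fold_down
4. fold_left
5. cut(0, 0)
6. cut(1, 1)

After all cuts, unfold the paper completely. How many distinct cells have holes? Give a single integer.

Op 1 fold_left: fold axis v@8; visible region now rows[0,4) x cols[0,8) = 4x8
Op 2 fold_left: fold axis v@4; visible region now rows[0,4) x cols[0,4) = 4x4
Op 3 fold_down: fold axis h@2; visible region now rows[2,4) x cols[0,4) = 2x4
Op 4 fold_left: fold axis v@2; visible region now rows[2,4) x cols[0,2) = 2x2
Op 5 cut(0, 0): punch at orig (2,0); cuts so far [(2, 0)]; region rows[2,4) x cols[0,2) = 2x2
Op 6 cut(1, 1): punch at orig (3,1); cuts so far [(2, 0), (3, 1)]; region rows[2,4) x cols[0,2) = 2x2
Unfold 1 (reflect across v@2): 4 holes -> [(2, 0), (2, 3), (3, 1), (3, 2)]
Unfold 2 (reflect across h@2): 8 holes -> [(0, 1), (0, 2), (1, 0), (1, 3), (2, 0), (2, 3), (3, 1), (3, 2)]
Unfold 3 (reflect across v@4): 16 holes -> [(0, 1), (0, 2), (0, 5), (0, 6), (1, 0), (1, 3), (1, 4), (1, 7), (2, 0), (2, 3), (2, 4), (2, 7), (3, 1), (3, 2), (3, 5), (3, 6)]
Unfold 4 (reflect across v@8): 32 holes -> [(0, 1), (0, 2), (0, 5), (0, 6), (0, 9), (0, 10), (0, 13), (0, 14), (1, 0), (1, 3), (1, 4), (1, 7), (1, 8), (1, 11), (1, 12), (1, 15), (2, 0), (2, 3), (2, 4), (2, 7), (2, 8), (2, 11), (2, 12), (2, 15), (3, 1), (3, 2), (3, 5), (3, 6), (3, 9), (3, 10), (3, 13), (3, 14)]

Answer: 32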